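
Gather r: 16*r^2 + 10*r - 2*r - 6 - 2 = 16*r^2 + 8*r - 8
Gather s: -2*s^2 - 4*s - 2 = -2*s^2 - 4*s - 2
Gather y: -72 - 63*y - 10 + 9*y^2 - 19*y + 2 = 9*y^2 - 82*y - 80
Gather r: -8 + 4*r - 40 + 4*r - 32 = 8*r - 80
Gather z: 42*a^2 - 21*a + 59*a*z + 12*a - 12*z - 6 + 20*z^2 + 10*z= 42*a^2 - 9*a + 20*z^2 + z*(59*a - 2) - 6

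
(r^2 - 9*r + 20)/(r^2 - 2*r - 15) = (r - 4)/(r + 3)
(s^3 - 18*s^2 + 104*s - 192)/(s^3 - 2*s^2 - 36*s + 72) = (s^2 - 12*s + 32)/(s^2 + 4*s - 12)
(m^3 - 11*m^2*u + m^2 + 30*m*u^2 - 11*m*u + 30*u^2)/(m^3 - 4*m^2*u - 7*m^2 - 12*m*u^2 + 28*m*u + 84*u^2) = (m^2 - 5*m*u + m - 5*u)/(m^2 + 2*m*u - 7*m - 14*u)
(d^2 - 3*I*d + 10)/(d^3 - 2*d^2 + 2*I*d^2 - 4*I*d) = (d - 5*I)/(d*(d - 2))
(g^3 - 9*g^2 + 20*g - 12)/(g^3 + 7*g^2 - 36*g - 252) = (g^2 - 3*g + 2)/(g^2 + 13*g + 42)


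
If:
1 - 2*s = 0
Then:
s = 1/2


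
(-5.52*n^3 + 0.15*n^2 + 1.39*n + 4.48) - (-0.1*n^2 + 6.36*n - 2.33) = -5.52*n^3 + 0.25*n^2 - 4.97*n + 6.81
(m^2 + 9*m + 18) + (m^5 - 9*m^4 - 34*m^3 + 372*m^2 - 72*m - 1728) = m^5 - 9*m^4 - 34*m^3 + 373*m^2 - 63*m - 1710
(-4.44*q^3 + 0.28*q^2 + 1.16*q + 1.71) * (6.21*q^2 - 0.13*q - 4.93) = -27.5724*q^5 + 2.316*q^4 + 29.0564*q^3 + 9.0879*q^2 - 5.9411*q - 8.4303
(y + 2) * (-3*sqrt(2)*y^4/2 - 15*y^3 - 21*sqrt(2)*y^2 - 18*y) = -3*sqrt(2)*y^5/2 - 15*y^4 - 3*sqrt(2)*y^4 - 30*y^3 - 21*sqrt(2)*y^3 - 42*sqrt(2)*y^2 - 18*y^2 - 36*y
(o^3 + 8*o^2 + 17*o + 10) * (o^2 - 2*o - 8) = o^5 + 6*o^4 - 7*o^3 - 88*o^2 - 156*o - 80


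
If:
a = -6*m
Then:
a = -6*m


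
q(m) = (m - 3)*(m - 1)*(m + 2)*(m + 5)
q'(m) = (m - 3)*(m - 1)*(m + 2) + (m - 3)*(m - 1)*(m + 5) + (m - 3)*(m + 2)*(m + 5) + (m - 1)*(m + 2)*(m + 5) = 4*m^3 + 9*m^2 - 30*m - 19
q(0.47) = 18.12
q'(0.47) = -30.70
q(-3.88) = -70.69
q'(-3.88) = -0.75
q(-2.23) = -10.76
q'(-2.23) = 48.30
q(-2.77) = -37.35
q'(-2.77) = 48.14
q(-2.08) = -3.65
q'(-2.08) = 46.34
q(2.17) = -29.03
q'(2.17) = -0.85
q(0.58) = 14.63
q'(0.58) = -32.59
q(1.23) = -8.19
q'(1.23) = -34.84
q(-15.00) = 37440.00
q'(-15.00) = -11044.00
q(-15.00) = 37440.00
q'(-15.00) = -11044.00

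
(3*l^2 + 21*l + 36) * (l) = 3*l^3 + 21*l^2 + 36*l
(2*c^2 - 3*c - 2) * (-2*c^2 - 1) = -4*c^4 + 6*c^3 + 2*c^2 + 3*c + 2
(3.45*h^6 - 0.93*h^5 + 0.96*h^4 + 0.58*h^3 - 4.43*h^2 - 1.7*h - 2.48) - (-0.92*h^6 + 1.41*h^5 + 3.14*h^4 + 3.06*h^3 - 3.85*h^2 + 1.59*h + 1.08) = 4.37*h^6 - 2.34*h^5 - 2.18*h^4 - 2.48*h^3 - 0.58*h^2 - 3.29*h - 3.56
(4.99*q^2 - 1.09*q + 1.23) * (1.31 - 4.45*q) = -22.2055*q^3 + 11.3874*q^2 - 6.9014*q + 1.6113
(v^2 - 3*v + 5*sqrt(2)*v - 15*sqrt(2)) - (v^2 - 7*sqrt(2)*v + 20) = -3*v + 12*sqrt(2)*v - 15*sqrt(2) - 20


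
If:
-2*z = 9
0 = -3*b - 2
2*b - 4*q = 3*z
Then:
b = -2/3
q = 73/24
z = -9/2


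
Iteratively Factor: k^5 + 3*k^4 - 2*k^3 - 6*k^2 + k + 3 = (k - 1)*(k^4 + 4*k^3 + 2*k^2 - 4*k - 3) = (k - 1)*(k + 3)*(k^3 + k^2 - k - 1) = (k - 1)*(k + 1)*(k + 3)*(k^2 - 1) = (k - 1)*(k + 1)^2*(k + 3)*(k - 1)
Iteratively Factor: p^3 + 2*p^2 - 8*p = (p + 4)*(p^2 - 2*p) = (p - 2)*(p + 4)*(p)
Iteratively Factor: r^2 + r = (r)*(r + 1)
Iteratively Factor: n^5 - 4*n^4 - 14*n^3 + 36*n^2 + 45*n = (n + 3)*(n^4 - 7*n^3 + 7*n^2 + 15*n) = (n + 1)*(n + 3)*(n^3 - 8*n^2 + 15*n) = n*(n + 1)*(n + 3)*(n^2 - 8*n + 15) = n*(n - 3)*(n + 1)*(n + 3)*(n - 5)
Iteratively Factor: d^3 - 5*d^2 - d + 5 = (d + 1)*(d^2 - 6*d + 5) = (d - 1)*(d + 1)*(d - 5)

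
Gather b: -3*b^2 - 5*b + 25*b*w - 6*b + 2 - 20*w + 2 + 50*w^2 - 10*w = -3*b^2 + b*(25*w - 11) + 50*w^2 - 30*w + 4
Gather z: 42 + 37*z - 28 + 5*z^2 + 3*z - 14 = 5*z^2 + 40*z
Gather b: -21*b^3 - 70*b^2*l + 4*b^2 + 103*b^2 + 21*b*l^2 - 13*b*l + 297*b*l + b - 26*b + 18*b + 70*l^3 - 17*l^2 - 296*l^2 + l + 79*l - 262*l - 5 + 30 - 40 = -21*b^3 + b^2*(107 - 70*l) + b*(21*l^2 + 284*l - 7) + 70*l^3 - 313*l^2 - 182*l - 15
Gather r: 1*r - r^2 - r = -r^2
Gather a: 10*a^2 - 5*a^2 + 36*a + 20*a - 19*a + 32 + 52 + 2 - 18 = 5*a^2 + 37*a + 68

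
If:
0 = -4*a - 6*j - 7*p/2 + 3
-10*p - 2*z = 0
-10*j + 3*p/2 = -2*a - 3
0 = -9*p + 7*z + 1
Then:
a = 11/52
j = 791/2288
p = 1/44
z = -5/44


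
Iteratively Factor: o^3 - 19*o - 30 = (o + 2)*(o^2 - 2*o - 15) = (o + 2)*(o + 3)*(o - 5)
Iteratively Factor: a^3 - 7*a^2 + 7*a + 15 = (a - 5)*(a^2 - 2*a - 3) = (a - 5)*(a - 3)*(a + 1)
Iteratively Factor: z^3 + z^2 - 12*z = (z - 3)*(z^2 + 4*z) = z*(z - 3)*(z + 4)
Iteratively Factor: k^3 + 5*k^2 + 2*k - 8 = (k + 2)*(k^2 + 3*k - 4) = (k + 2)*(k + 4)*(k - 1)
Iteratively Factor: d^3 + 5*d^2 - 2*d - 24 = (d + 3)*(d^2 + 2*d - 8) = (d - 2)*(d + 3)*(d + 4)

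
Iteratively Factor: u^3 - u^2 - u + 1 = (u - 1)*(u^2 - 1) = (u - 1)*(u + 1)*(u - 1)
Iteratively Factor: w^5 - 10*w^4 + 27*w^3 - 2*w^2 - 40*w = (w - 5)*(w^4 - 5*w^3 + 2*w^2 + 8*w) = (w - 5)*(w + 1)*(w^3 - 6*w^2 + 8*w) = w*(w - 5)*(w + 1)*(w^2 - 6*w + 8) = w*(w - 5)*(w - 4)*(w + 1)*(w - 2)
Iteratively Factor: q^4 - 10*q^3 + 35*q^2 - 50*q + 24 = (q - 3)*(q^3 - 7*q^2 + 14*q - 8) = (q - 3)*(q - 2)*(q^2 - 5*q + 4) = (q - 4)*(q - 3)*(q - 2)*(q - 1)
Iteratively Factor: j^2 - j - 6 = (j + 2)*(j - 3)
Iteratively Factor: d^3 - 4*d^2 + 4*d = (d - 2)*(d^2 - 2*d) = (d - 2)^2*(d)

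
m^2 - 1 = (m - 1)*(m + 1)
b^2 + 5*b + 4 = (b + 1)*(b + 4)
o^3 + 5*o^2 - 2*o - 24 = (o - 2)*(o + 3)*(o + 4)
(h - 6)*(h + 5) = h^2 - h - 30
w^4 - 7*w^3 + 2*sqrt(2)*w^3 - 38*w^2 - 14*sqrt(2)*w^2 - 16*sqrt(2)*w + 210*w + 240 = (w - 8)*(w + 1)*(w - 3*sqrt(2))*(w + 5*sqrt(2))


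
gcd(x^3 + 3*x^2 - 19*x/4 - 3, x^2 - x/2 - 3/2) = x - 3/2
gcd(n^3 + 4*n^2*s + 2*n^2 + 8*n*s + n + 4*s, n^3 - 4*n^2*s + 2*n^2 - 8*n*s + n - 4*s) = n^2 + 2*n + 1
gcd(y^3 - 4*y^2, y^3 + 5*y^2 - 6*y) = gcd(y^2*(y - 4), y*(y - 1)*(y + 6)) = y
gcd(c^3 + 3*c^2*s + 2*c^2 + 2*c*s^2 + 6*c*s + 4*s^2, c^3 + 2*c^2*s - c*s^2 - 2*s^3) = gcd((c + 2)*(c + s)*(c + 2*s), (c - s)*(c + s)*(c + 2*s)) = c^2 + 3*c*s + 2*s^2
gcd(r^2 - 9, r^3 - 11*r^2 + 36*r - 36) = r - 3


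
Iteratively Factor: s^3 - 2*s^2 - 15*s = (s)*(s^2 - 2*s - 15) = s*(s - 5)*(s + 3)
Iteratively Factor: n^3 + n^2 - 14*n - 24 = (n + 3)*(n^2 - 2*n - 8) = (n - 4)*(n + 3)*(n + 2)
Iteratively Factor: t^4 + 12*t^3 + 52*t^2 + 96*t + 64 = (t + 4)*(t^3 + 8*t^2 + 20*t + 16) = (t + 2)*(t + 4)*(t^2 + 6*t + 8) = (t + 2)*(t + 4)^2*(t + 2)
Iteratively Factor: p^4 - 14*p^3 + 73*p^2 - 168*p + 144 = (p - 3)*(p^3 - 11*p^2 + 40*p - 48) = (p - 3)^2*(p^2 - 8*p + 16) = (p - 4)*(p - 3)^2*(p - 4)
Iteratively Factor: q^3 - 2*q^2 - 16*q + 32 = (q - 4)*(q^2 + 2*q - 8) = (q - 4)*(q - 2)*(q + 4)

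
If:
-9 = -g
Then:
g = 9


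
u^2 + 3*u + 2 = (u + 1)*(u + 2)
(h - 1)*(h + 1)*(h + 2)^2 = h^4 + 4*h^3 + 3*h^2 - 4*h - 4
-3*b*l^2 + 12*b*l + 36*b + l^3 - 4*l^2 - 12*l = (-3*b + l)*(l - 6)*(l + 2)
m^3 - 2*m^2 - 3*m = m*(m - 3)*(m + 1)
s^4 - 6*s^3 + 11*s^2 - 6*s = s*(s - 3)*(s - 2)*(s - 1)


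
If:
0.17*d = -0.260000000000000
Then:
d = -1.53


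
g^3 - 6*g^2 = g^2*(g - 6)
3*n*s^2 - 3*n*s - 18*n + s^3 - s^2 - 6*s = (3*n + s)*(s - 3)*(s + 2)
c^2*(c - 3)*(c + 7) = c^4 + 4*c^3 - 21*c^2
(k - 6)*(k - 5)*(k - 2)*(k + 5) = k^4 - 8*k^3 - 13*k^2 + 200*k - 300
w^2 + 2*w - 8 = (w - 2)*(w + 4)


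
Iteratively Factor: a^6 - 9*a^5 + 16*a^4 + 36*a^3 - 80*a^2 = (a)*(a^5 - 9*a^4 + 16*a^3 + 36*a^2 - 80*a) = a*(a - 2)*(a^4 - 7*a^3 + 2*a^2 + 40*a) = a*(a - 5)*(a - 2)*(a^3 - 2*a^2 - 8*a) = a*(a - 5)*(a - 4)*(a - 2)*(a^2 + 2*a) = a^2*(a - 5)*(a - 4)*(a - 2)*(a + 2)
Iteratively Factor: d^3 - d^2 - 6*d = (d - 3)*(d^2 + 2*d) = (d - 3)*(d + 2)*(d)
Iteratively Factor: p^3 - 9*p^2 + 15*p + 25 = (p - 5)*(p^2 - 4*p - 5) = (p - 5)^2*(p + 1)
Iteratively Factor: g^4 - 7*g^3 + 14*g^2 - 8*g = (g)*(g^3 - 7*g^2 + 14*g - 8) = g*(g - 4)*(g^2 - 3*g + 2) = g*(g - 4)*(g - 2)*(g - 1)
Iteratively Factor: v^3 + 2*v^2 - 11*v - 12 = (v - 3)*(v^2 + 5*v + 4) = (v - 3)*(v + 4)*(v + 1)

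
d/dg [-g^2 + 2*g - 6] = 2 - 2*g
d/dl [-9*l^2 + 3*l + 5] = 3 - 18*l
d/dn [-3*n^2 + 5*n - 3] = 5 - 6*n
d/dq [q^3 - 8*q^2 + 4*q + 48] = 3*q^2 - 16*q + 4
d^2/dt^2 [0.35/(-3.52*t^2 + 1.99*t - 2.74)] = (8.67328*t^2 - 4.90336*t - 0.35*(7.04*t - 1.99)*(14.08*t - 3.98) + 6.75136)/(3.52*t^2 - 1.99*t + 2.74)^3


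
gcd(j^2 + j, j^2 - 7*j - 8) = j + 1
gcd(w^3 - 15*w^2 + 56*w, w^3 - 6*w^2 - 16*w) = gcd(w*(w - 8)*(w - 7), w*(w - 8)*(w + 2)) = w^2 - 8*w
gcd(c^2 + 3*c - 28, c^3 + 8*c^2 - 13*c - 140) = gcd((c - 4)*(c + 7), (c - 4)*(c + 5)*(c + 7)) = c^2 + 3*c - 28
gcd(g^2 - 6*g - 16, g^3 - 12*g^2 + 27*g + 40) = g - 8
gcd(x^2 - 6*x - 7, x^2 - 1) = x + 1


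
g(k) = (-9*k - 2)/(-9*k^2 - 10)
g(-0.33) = -0.09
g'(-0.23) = 0.86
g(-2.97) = -0.28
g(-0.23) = -0.01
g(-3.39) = -0.25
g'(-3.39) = -0.06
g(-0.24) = -0.02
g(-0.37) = -0.12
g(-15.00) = -0.07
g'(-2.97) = -0.06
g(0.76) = 0.58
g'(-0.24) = 0.85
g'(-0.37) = 0.73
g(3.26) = 0.30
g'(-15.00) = 0.00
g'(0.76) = 0.07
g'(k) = 18*k*(-9*k - 2)/(-9*k^2 - 10)^2 - 9/(-9*k^2 - 10) = 9*(-9*k^2 - 4*k + 10)/(81*k^4 + 180*k^2 + 100)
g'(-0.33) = 0.77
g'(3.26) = -0.08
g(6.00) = 0.17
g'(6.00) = -0.03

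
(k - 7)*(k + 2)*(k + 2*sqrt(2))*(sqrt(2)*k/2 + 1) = sqrt(2)*k^4/2 - 5*sqrt(2)*k^3/2 + 3*k^3 - 15*k^2 - 5*sqrt(2)*k^2 - 42*k - 10*sqrt(2)*k - 28*sqrt(2)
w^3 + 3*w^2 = w^2*(w + 3)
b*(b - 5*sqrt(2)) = b^2 - 5*sqrt(2)*b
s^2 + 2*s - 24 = (s - 4)*(s + 6)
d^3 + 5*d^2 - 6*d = d*(d - 1)*(d + 6)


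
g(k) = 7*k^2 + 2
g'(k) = 14*k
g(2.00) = 30.00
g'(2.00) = 28.00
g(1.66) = 21.29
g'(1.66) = 23.24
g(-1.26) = 13.11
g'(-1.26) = -17.64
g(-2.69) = 52.65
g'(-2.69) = -37.66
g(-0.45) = 3.42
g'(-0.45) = -6.30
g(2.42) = 42.99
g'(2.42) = 33.88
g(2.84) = 58.46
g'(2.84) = 39.76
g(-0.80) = 6.48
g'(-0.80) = -11.20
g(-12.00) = 1010.00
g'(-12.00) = -168.00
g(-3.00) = 65.00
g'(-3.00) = -42.00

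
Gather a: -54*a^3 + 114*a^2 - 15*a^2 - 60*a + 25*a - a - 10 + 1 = -54*a^3 + 99*a^2 - 36*a - 9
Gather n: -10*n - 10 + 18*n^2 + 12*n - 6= 18*n^2 + 2*n - 16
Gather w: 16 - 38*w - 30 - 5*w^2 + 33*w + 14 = -5*w^2 - 5*w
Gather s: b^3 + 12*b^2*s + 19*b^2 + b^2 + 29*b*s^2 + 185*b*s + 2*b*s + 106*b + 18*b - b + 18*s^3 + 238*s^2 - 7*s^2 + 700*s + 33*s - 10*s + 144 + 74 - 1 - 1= b^3 + 20*b^2 + 123*b + 18*s^3 + s^2*(29*b + 231) + s*(12*b^2 + 187*b + 723) + 216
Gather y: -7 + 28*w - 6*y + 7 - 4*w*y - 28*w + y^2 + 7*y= y^2 + y*(1 - 4*w)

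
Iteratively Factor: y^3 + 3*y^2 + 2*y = (y)*(y^2 + 3*y + 2) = y*(y + 2)*(y + 1)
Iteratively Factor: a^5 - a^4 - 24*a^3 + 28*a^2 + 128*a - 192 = (a - 2)*(a^4 + a^3 - 22*a^2 - 16*a + 96) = (a - 2)*(a + 3)*(a^3 - 2*a^2 - 16*a + 32) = (a - 2)*(a + 3)*(a + 4)*(a^2 - 6*a + 8) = (a - 2)^2*(a + 3)*(a + 4)*(a - 4)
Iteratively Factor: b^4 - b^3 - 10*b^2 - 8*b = (b - 4)*(b^3 + 3*b^2 + 2*b) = (b - 4)*(b + 1)*(b^2 + 2*b) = b*(b - 4)*(b + 1)*(b + 2)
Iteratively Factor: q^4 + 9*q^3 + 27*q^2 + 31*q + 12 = (q + 1)*(q^3 + 8*q^2 + 19*q + 12) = (q + 1)^2*(q^2 + 7*q + 12) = (q + 1)^2*(q + 4)*(q + 3)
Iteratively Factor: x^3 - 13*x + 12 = (x - 1)*(x^2 + x - 12) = (x - 3)*(x - 1)*(x + 4)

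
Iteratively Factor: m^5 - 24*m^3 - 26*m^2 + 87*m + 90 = (m + 1)*(m^4 - m^3 - 23*m^2 - 3*m + 90) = (m - 2)*(m + 1)*(m^3 + m^2 - 21*m - 45) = (m - 2)*(m + 1)*(m + 3)*(m^2 - 2*m - 15) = (m - 2)*(m + 1)*(m + 3)^2*(m - 5)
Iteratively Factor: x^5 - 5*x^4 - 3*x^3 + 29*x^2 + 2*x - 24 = (x - 4)*(x^4 - x^3 - 7*x^2 + x + 6) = (x - 4)*(x + 2)*(x^3 - 3*x^2 - x + 3) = (x - 4)*(x - 1)*(x + 2)*(x^2 - 2*x - 3) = (x - 4)*(x - 3)*(x - 1)*(x + 2)*(x + 1)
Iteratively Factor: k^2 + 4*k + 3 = (k + 1)*(k + 3)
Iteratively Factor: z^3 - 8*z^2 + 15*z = (z - 5)*(z^2 - 3*z) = z*(z - 5)*(z - 3)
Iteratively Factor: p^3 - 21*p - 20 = (p - 5)*(p^2 + 5*p + 4) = (p - 5)*(p + 4)*(p + 1)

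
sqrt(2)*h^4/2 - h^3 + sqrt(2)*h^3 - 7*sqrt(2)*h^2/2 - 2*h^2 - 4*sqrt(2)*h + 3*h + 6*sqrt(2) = (h - 1)*(h + 3)*(h - 2*sqrt(2))*(sqrt(2)*h/2 + 1)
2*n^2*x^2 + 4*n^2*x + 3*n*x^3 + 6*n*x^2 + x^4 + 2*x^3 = x*(n + x)*(2*n + x)*(x + 2)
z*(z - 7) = z^2 - 7*z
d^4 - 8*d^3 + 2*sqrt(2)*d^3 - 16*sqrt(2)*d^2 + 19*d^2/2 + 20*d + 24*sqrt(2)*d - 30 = (d - 6)*(d - 2)*(d - sqrt(2)/2)*(d + 5*sqrt(2)/2)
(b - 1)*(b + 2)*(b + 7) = b^3 + 8*b^2 + 5*b - 14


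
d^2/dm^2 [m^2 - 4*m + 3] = 2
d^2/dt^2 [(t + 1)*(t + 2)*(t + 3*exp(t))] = 3*t^2*exp(t) + 21*t*exp(t) + 6*t + 30*exp(t) + 6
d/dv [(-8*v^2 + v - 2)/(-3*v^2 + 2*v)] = (-13*v^2 - 12*v + 4)/(v^2*(9*v^2 - 12*v + 4))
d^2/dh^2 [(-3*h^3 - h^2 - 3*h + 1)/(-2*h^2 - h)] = 2*(13*h^3 - 12*h^2 - 6*h - 1)/(h^3*(8*h^3 + 12*h^2 + 6*h + 1))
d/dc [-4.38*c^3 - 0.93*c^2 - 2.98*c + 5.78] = -13.14*c^2 - 1.86*c - 2.98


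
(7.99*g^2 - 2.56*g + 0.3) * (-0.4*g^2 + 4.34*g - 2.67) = -3.196*g^4 + 35.7006*g^3 - 32.5637*g^2 + 8.1372*g - 0.801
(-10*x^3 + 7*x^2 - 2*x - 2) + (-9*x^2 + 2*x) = -10*x^3 - 2*x^2 - 2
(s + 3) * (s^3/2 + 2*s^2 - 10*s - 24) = s^4/2 + 7*s^3/2 - 4*s^2 - 54*s - 72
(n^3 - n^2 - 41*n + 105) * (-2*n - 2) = -2*n^4 + 84*n^2 - 128*n - 210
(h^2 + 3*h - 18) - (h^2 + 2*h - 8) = h - 10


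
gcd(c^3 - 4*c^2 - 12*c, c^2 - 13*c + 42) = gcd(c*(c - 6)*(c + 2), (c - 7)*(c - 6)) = c - 6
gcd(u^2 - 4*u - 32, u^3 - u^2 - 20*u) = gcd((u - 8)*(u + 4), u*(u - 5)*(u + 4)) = u + 4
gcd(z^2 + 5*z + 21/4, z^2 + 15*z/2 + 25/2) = 1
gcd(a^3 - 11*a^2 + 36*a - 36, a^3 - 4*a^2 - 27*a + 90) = a^2 - 9*a + 18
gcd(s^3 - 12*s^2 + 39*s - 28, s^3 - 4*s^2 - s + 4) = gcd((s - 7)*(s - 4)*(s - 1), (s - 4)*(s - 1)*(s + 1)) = s^2 - 5*s + 4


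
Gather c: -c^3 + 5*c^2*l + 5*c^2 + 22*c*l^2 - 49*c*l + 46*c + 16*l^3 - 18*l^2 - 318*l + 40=-c^3 + c^2*(5*l + 5) + c*(22*l^2 - 49*l + 46) + 16*l^3 - 18*l^2 - 318*l + 40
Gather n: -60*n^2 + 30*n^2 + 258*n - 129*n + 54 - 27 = -30*n^2 + 129*n + 27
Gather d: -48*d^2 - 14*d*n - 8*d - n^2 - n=-48*d^2 + d*(-14*n - 8) - n^2 - n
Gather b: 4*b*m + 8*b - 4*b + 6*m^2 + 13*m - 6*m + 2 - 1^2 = b*(4*m + 4) + 6*m^2 + 7*m + 1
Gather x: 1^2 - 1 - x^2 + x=-x^2 + x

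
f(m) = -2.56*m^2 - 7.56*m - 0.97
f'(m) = -5.12*m - 7.56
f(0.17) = -2.33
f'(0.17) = -8.43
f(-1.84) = 4.27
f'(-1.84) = 1.86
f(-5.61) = -39.13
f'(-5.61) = 21.16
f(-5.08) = -28.63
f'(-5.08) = 18.45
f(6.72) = -167.38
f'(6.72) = -41.97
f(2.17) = -29.43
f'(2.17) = -18.67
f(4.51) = -87.14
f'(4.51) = -30.65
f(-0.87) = 3.67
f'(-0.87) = -3.11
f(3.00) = -46.69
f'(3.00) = -22.92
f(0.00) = -0.97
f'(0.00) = -7.56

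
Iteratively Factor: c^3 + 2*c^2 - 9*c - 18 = (c + 2)*(c^2 - 9) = (c + 2)*(c + 3)*(c - 3)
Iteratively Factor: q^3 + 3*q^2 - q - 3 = (q - 1)*(q^2 + 4*q + 3) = (q - 1)*(q + 3)*(q + 1)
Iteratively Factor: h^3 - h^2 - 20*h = (h - 5)*(h^2 + 4*h) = h*(h - 5)*(h + 4)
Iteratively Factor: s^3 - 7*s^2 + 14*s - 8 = (s - 1)*(s^2 - 6*s + 8) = (s - 4)*(s - 1)*(s - 2)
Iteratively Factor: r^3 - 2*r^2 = (r)*(r^2 - 2*r) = r^2*(r - 2)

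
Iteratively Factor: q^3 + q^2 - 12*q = (q + 4)*(q^2 - 3*q) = (q - 3)*(q + 4)*(q)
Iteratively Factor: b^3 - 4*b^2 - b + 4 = (b + 1)*(b^2 - 5*b + 4) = (b - 1)*(b + 1)*(b - 4)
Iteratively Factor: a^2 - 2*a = (a)*(a - 2)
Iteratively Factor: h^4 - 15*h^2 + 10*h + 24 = (h + 1)*(h^3 - h^2 - 14*h + 24) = (h + 1)*(h + 4)*(h^2 - 5*h + 6) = (h - 3)*(h + 1)*(h + 4)*(h - 2)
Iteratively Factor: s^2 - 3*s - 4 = (s - 4)*(s + 1)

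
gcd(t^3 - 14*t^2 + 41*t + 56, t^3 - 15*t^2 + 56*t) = t^2 - 15*t + 56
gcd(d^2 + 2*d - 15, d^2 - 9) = d - 3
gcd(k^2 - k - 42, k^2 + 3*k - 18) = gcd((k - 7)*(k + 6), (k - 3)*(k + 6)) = k + 6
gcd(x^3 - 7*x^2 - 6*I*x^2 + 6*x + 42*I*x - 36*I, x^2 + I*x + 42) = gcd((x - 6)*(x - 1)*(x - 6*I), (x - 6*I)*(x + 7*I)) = x - 6*I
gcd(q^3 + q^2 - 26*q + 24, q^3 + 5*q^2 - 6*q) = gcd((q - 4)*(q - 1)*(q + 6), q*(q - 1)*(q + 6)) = q^2 + 5*q - 6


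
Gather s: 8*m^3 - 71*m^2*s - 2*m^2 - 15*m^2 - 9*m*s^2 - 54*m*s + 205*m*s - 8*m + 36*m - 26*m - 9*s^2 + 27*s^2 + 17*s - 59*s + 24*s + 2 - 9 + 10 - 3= 8*m^3 - 17*m^2 + 2*m + s^2*(18 - 9*m) + s*(-71*m^2 + 151*m - 18)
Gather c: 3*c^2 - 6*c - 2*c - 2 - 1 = 3*c^2 - 8*c - 3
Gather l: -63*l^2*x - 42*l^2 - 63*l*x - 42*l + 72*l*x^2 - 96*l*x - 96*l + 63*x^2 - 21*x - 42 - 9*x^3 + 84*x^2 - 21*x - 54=l^2*(-63*x - 42) + l*(72*x^2 - 159*x - 138) - 9*x^3 + 147*x^2 - 42*x - 96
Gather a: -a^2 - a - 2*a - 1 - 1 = -a^2 - 3*a - 2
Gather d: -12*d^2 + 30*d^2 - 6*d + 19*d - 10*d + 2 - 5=18*d^2 + 3*d - 3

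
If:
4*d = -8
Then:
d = -2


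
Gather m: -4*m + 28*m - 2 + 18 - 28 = 24*m - 12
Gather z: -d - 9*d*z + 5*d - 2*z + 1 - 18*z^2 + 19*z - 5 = 4*d - 18*z^2 + z*(17 - 9*d) - 4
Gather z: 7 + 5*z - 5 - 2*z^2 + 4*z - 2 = -2*z^2 + 9*z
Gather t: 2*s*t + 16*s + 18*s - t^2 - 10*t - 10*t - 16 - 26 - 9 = 34*s - t^2 + t*(2*s - 20) - 51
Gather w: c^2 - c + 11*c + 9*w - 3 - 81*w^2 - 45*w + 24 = c^2 + 10*c - 81*w^2 - 36*w + 21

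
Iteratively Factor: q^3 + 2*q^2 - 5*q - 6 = (q + 3)*(q^2 - q - 2) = (q + 1)*(q + 3)*(q - 2)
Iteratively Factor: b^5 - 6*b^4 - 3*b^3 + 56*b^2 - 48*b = (b)*(b^4 - 6*b^3 - 3*b^2 + 56*b - 48) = b*(b - 1)*(b^3 - 5*b^2 - 8*b + 48) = b*(b - 4)*(b - 1)*(b^2 - b - 12) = b*(b - 4)^2*(b - 1)*(b + 3)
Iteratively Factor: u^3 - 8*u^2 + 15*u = (u)*(u^2 - 8*u + 15) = u*(u - 3)*(u - 5)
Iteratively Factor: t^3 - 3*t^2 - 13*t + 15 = (t + 3)*(t^2 - 6*t + 5) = (t - 1)*(t + 3)*(t - 5)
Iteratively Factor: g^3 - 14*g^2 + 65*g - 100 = (g - 4)*(g^2 - 10*g + 25) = (g - 5)*(g - 4)*(g - 5)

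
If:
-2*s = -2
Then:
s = 1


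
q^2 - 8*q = q*(q - 8)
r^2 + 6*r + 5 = (r + 1)*(r + 5)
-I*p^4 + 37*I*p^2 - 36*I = (p - 6)*(p - 1)*(p + 6)*(-I*p - I)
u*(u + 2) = u^2 + 2*u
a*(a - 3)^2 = a^3 - 6*a^2 + 9*a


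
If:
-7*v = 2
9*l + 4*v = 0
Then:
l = 8/63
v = -2/7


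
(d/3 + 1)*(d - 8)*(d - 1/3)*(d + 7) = d^4/3 + 5*d^3/9 - 179*d^2/9 - 445*d/9 + 56/3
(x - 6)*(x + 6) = x^2 - 36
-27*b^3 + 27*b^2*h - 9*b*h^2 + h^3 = (-3*b + h)^3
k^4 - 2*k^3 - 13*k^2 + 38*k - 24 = (k - 3)*(k - 2)*(k - 1)*(k + 4)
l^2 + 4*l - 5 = (l - 1)*(l + 5)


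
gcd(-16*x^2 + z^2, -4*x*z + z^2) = 4*x - z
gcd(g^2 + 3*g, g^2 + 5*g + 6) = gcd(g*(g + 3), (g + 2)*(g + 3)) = g + 3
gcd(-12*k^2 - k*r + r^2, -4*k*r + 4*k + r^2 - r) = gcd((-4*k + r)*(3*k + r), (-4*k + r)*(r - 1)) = -4*k + r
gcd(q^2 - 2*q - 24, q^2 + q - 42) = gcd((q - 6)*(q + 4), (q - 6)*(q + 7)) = q - 6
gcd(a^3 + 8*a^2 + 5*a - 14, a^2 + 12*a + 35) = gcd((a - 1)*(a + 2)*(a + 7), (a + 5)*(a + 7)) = a + 7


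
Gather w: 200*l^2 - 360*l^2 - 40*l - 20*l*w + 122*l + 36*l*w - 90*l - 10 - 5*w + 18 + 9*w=-160*l^2 - 8*l + w*(16*l + 4) + 8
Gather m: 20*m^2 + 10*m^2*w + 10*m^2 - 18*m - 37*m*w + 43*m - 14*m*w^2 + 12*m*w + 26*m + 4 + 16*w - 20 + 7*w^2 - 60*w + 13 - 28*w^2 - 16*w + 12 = m^2*(10*w + 30) + m*(-14*w^2 - 25*w + 51) - 21*w^2 - 60*w + 9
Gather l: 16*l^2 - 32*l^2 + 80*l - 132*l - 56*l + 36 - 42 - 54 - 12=-16*l^2 - 108*l - 72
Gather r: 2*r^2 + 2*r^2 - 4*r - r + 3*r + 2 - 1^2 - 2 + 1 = 4*r^2 - 2*r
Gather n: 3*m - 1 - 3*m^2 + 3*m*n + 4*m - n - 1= -3*m^2 + 7*m + n*(3*m - 1) - 2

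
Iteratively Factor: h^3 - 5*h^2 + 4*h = (h)*(h^2 - 5*h + 4) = h*(h - 1)*(h - 4)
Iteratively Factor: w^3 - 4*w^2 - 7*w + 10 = (w - 5)*(w^2 + w - 2) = (w - 5)*(w + 2)*(w - 1)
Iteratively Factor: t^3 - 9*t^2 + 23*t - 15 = (t - 5)*(t^2 - 4*t + 3) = (t - 5)*(t - 3)*(t - 1)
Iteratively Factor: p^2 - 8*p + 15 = (p - 5)*(p - 3)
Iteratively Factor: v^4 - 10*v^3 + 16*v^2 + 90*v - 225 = (v + 3)*(v^3 - 13*v^2 + 55*v - 75) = (v - 3)*(v + 3)*(v^2 - 10*v + 25) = (v - 5)*(v - 3)*(v + 3)*(v - 5)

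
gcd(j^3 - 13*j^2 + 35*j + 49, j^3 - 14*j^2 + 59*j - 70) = j - 7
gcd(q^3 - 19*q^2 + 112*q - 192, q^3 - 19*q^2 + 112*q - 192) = q^3 - 19*q^2 + 112*q - 192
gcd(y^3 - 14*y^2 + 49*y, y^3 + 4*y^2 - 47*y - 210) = y - 7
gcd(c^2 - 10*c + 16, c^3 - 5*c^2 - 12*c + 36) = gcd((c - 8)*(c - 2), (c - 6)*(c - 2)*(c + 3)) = c - 2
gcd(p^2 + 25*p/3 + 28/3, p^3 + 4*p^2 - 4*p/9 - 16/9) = 1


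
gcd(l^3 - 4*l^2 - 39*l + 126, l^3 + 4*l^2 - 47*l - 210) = l^2 - l - 42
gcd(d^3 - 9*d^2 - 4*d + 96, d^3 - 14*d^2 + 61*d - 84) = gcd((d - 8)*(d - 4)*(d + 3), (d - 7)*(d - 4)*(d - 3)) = d - 4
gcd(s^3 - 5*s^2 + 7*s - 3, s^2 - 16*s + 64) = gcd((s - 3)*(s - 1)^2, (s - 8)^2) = 1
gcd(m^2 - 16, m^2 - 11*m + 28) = m - 4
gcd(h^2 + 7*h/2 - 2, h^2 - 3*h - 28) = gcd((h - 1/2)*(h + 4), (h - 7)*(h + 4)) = h + 4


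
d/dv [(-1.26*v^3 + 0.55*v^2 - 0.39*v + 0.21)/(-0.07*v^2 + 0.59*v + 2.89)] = (0.0882*v^4 - 1.4868*v^3 - 10.627*v^2 + 3.2084*v - 1.251)/(0.0049*v^4 - 0.0826*v^3 - 0.0565000000000001*v^2 + 3.4102*v + 8.3521)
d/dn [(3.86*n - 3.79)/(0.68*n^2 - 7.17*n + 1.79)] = (-2.6248*n^2 + 5.1544*n - 20.2649)/(0.4624*n^4 - 9.7512*n^3 + 53.8433*n^2 - 25.6686*n + 3.2041)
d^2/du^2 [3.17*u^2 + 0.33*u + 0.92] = 6.34000000000000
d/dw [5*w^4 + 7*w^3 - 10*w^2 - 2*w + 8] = 20*w^3 + 21*w^2 - 20*w - 2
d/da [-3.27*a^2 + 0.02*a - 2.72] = 0.02 - 6.54*a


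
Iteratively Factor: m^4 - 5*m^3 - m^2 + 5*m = (m)*(m^3 - 5*m^2 - m + 5) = m*(m + 1)*(m^2 - 6*m + 5) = m*(m - 1)*(m + 1)*(m - 5)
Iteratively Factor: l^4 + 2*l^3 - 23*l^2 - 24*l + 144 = (l + 4)*(l^3 - 2*l^2 - 15*l + 36) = (l - 3)*(l + 4)*(l^2 + l - 12) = (l - 3)^2*(l + 4)*(l + 4)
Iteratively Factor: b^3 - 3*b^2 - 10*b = (b + 2)*(b^2 - 5*b) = (b - 5)*(b + 2)*(b)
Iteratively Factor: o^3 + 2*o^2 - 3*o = (o)*(o^2 + 2*o - 3) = o*(o - 1)*(o + 3)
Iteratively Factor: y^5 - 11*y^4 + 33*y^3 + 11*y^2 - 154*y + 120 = (y - 5)*(y^4 - 6*y^3 + 3*y^2 + 26*y - 24) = (y - 5)*(y - 3)*(y^3 - 3*y^2 - 6*y + 8) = (y - 5)*(y - 3)*(y + 2)*(y^2 - 5*y + 4) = (y - 5)*(y - 3)*(y - 1)*(y + 2)*(y - 4)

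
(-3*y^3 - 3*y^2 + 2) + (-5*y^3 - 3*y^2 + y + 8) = -8*y^3 - 6*y^2 + y + 10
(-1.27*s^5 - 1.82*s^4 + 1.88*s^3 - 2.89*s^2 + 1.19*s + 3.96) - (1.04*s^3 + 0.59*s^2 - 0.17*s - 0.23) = -1.27*s^5 - 1.82*s^4 + 0.84*s^3 - 3.48*s^2 + 1.36*s + 4.19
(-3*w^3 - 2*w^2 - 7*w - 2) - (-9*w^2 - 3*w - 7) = -3*w^3 + 7*w^2 - 4*w + 5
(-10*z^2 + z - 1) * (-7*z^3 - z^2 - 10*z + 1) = 70*z^5 + 3*z^4 + 106*z^3 - 19*z^2 + 11*z - 1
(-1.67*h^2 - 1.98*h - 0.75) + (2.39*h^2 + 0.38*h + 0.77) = 0.72*h^2 - 1.6*h + 0.02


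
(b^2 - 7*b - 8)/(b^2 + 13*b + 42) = (b^2 - 7*b - 8)/(b^2 + 13*b + 42)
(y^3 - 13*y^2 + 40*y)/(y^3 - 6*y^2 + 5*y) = (y - 8)/(y - 1)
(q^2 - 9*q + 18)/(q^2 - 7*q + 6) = (q - 3)/(q - 1)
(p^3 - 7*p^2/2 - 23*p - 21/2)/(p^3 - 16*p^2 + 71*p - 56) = (2*p^2 + 7*p + 3)/(2*(p^2 - 9*p + 8))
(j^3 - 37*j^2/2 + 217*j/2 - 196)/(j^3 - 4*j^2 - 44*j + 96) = (2*j^2 - 21*j + 49)/(2*(j^2 + 4*j - 12))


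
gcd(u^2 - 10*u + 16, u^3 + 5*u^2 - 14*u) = u - 2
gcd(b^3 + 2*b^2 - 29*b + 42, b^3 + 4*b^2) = 1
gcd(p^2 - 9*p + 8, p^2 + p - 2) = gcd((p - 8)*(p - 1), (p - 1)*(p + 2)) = p - 1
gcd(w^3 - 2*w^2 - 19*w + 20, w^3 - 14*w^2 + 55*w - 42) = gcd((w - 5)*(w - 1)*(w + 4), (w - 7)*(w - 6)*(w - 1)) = w - 1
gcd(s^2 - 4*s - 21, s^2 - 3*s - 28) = s - 7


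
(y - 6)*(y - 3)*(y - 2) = y^3 - 11*y^2 + 36*y - 36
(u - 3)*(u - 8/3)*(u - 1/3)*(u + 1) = u^4 - 5*u^3 + 35*u^2/9 + 65*u/9 - 8/3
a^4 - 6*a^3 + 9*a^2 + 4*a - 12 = (a - 3)*(a - 2)^2*(a + 1)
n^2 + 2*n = n*(n + 2)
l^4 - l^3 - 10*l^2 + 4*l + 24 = (l - 3)*(l - 2)*(l + 2)^2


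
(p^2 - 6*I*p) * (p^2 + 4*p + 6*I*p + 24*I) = p^4 + 4*p^3 + 36*p^2 + 144*p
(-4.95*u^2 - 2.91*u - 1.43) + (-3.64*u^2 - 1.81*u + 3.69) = -8.59*u^2 - 4.72*u + 2.26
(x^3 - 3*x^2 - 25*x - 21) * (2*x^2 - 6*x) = 2*x^5 - 12*x^4 - 32*x^3 + 108*x^2 + 126*x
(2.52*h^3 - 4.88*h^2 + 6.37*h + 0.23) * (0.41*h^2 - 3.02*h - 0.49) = 1.0332*h^5 - 9.6112*h^4 + 16.1145*h^3 - 16.7519*h^2 - 3.8159*h - 0.1127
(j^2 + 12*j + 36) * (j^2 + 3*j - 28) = j^4 + 15*j^3 + 44*j^2 - 228*j - 1008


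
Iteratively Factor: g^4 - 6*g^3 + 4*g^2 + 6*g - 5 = (g - 1)*(g^3 - 5*g^2 - g + 5) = (g - 5)*(g - 1)*(g^2 - 1) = (g - 5)*(g - 1)^2*(g + 1)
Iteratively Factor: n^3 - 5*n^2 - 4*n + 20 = (n - 5)*(n^2 - 4) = (n - 5)*(n - 2)*(n + 2)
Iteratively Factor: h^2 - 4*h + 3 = (h - 3)*(h - 1)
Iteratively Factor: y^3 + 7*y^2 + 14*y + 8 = (y + 4)*(y^2 + 3*y + 2) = (y + 1)*(y + 4)*(y + 2)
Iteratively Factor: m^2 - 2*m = (m - 2)*(m)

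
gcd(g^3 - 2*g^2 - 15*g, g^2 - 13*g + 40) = g - 5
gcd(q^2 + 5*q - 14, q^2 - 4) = q - 2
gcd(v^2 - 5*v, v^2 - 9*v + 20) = v - 5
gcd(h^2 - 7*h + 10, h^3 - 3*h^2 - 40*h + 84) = h - 2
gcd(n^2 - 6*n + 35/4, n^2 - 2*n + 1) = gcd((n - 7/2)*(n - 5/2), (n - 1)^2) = 1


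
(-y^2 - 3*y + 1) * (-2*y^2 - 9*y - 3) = 2*y^4 + 15*y^3 + 28*y^2 - 3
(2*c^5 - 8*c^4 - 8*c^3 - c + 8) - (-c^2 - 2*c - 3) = 2*c^5 - 8*c^4 - 8*c^3 + c^2 + c + 11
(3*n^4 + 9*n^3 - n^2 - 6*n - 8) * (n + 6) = 3*n^5 + 27*n^4 + 53*n^3 - 12*n^2 - 44*n - 48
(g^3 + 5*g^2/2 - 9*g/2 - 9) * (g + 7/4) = g^4 + 17*g^3/4 - g^2/8 - 135*g/8 - 63/4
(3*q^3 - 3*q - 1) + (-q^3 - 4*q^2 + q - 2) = 2*q^3 - 4*q^2 - 2*q - 3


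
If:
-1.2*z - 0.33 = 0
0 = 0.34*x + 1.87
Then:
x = -5.50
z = -0.28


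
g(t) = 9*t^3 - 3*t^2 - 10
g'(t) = 27*t^2 - 6*t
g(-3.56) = -454.08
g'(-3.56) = 363.55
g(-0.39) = -10.99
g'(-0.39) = 6.45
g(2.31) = 84.93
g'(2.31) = 130.21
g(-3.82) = -555.46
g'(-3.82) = 416.91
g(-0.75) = -15.48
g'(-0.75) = 19.69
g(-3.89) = -585.17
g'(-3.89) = 431.91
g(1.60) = 19.18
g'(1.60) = 59.52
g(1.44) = 10.65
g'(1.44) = 47.35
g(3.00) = 206.00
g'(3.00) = 225.00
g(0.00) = -10.00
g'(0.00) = 0.00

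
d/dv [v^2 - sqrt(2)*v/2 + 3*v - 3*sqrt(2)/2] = 2*v - sqrt(2)/2 + 3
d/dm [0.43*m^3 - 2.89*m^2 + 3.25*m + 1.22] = 1.29*m^2 - 5.78*m + 3.25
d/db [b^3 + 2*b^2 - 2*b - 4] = 3*b^2 + 4*b - 2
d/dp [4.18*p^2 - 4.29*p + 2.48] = 8.36*p - 4.29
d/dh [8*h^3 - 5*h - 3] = 24*h^2 - 5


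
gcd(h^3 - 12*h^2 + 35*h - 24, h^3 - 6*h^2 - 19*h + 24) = h^2 - 9*h + 8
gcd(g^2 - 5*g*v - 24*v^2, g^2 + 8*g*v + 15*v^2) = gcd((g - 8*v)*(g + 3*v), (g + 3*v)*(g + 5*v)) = g + 3*v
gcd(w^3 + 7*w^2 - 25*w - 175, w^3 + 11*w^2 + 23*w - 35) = w^2 + 12*w + 35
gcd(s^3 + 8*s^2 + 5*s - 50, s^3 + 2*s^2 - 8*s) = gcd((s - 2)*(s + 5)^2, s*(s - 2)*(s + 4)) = s - 2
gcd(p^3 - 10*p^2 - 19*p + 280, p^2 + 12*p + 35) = p + 5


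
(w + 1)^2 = w^2 + 2*w + 1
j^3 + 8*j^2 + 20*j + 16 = (j + 2)^2*(j + 4)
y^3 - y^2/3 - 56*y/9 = y*(y - 8/3)*(y + 7/3)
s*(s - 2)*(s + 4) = s^3 + 2*s^2 - 8*s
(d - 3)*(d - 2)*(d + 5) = d^3 - 19*d + 30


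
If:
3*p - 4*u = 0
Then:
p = 4*u/3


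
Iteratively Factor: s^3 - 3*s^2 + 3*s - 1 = (s - 1)*(s^2 - 2*s + 1) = (s - 1)^2*(s - 1)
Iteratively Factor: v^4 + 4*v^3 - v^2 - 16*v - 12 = (v + 1)*(v^3 + 3*v^2 - 4*v - 12) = (v + 1)*(v + 3)*(v^2 - 4) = (v + 1)*(v + 2)*(v + 3)*(v - 2)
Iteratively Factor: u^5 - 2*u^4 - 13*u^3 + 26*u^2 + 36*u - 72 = (u + 2)*(u^4 - 4*u^3 - 5*u^2 + 36*u - 36) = (u + 2)*(u + 3)*(u^3 - 7*u^2 + 16*u - 12) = (u - 2)*(u + 2)*(u + 3)*(u^2 - 5*u + 6) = (u - 2)^2*(u + 2)*(u + 3)*(u - 3)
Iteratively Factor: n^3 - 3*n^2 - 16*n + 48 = (n - 4)*(n^2 + n - 12) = (n - 4)*(n - 3)*(n + 4)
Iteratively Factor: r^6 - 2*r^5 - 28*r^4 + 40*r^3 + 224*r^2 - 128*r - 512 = (r - 2)*(r^5 - 28*r^3 - 16*r^2 + 192*r + 256) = (r - 4)*(r - 2)*(r^4 + 4*r^3 - 12*r^2 - 64*r - 64) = (r - 4)^2*(r - 2)*(r^3 + 8*r^2 + 20*r + 16) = (r - 4)^2*(r - 2)*(r + 2)*(r^2 + 6*r + 8) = (r - 4)^2*(r - 2)*(r + 2)*(r + 4)*(r + 2)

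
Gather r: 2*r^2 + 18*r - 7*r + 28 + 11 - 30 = 2*r^2 + 11*r + 9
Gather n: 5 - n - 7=-n - 2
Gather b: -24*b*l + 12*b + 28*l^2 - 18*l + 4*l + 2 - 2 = b*(12 - 24*l) + 28*l^2 - 14*l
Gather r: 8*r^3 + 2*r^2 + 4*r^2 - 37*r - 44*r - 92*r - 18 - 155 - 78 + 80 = 8*r^3 + 6*r^2 - 173*r - 171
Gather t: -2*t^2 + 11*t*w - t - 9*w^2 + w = -2*t^2 + t*(11*w - 1) - 9*w^2 + w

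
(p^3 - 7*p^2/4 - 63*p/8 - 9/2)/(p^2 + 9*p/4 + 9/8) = p - 4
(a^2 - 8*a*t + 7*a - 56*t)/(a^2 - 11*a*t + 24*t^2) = (-a - 7)/(-a + 3*t)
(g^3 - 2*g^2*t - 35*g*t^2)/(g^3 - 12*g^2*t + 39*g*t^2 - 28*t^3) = g*(g + 5*t)/(g^2 - 5*g*t + 4*t^2)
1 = 1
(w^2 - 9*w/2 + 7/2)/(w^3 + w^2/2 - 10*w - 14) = (w - 1)/(w^2 + 4*w + 4)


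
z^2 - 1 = (z - 1)*(z + 1)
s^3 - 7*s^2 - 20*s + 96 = (s - 8)*(s - 3)*(s + 4)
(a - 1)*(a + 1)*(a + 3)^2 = a^4 + 6*a^3 + 8*a^2 - 6*a - 9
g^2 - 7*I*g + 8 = (g - 8*I)*(g + I)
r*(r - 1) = r^2 - r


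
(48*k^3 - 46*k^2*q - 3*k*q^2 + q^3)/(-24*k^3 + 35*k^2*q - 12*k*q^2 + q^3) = (6*k + q)/(-3*k + q)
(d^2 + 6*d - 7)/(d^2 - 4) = (d^2 + 6*d - 7)/(d^2 - 4)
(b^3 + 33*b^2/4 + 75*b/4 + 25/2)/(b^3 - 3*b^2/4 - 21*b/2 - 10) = (b + 5)/(b - 4)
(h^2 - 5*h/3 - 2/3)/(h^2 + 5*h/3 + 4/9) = 3*(h - 2)/(3*h + 4)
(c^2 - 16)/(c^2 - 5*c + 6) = (c^2 - 16)/(c^2 - 5*c + 6)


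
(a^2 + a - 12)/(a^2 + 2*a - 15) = (a + 4)/(a + 5)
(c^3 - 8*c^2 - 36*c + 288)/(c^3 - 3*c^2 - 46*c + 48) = (c - 6)/(c - 1)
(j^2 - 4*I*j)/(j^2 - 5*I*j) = (j - 4*I)/(j - 5*I)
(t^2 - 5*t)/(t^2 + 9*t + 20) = t*(t - 5)/(t^2 + 9*t + 20)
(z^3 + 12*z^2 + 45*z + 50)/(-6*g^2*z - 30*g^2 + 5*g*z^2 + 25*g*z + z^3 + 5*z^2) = (z^2 + 7*z + 10)/(-6*g^2 + 5*g*z + z^2)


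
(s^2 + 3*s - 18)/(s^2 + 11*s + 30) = (s - 3)/(s + 5)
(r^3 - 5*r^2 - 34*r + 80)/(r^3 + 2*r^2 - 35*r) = (r^3 - 5*r^2 - 34*r + 80)/(r*(r^2 + 2*r - 35))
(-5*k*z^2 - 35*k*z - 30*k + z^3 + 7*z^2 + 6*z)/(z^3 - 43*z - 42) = (-5*k + z)/(z - 7)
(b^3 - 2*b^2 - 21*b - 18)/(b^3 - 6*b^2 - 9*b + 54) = (b + 1)/(b - 3)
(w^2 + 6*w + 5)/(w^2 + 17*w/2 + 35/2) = 2*(w + 1)/(2*w + 7)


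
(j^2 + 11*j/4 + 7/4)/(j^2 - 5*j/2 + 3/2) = (4*j^2 + 11*j + 7)/(2*(2*j^2 - 5*j + 3))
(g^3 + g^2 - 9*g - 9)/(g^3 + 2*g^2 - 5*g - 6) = (g - 3)/(g - 2)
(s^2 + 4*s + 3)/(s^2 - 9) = (s + 1)/(s - 3)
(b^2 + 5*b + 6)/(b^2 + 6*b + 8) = (b + 3)/(b + 4)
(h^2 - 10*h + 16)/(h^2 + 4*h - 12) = (h - 8)/(h + 6)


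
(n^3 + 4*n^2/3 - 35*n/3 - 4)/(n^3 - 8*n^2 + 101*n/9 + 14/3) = 3*(n^2 + n - 12)/(3*n^2 - 25*n + 42)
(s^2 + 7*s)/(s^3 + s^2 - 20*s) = (s + 7)/(s^2 + s - 20)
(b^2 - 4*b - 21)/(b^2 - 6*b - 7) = (b + 3)/(b + 1)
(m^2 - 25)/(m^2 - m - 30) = (m - 5)/(m - 6)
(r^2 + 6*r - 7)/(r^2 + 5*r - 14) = (r - 1)/(r - 2)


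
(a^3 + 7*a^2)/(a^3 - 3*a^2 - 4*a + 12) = a^2*(a + 7)/(a^3 - 3*a^2 - 4*a + 12)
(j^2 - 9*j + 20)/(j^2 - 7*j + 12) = (j - 5)/(j - 3)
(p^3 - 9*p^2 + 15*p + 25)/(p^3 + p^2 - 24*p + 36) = (p^3 - 9*p^2 + 15*p + 25)/(p^3 + p^2 - 24*p + 36)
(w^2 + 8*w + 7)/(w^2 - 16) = (w^2 + 8*w + 7)/(w^2 - 16)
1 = 1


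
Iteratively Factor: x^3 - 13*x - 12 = (x - 4)*(x^2 + 4*x + 3) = (x - 4)*(x + 3)*(x + 1)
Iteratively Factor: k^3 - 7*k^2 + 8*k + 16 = (k - 4)*(k^2 - 3*k - 4) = (k - 4)^2*(k + 1)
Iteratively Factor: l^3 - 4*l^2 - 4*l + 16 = (l - 2)*(l^2 - 2*l - 8) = (l - 2)*(l + 2)*(l - 4)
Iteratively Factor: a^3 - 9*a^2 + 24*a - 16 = (a - 1)*(a^2 - 8*a + 16) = (a - 4)*(a - 1)*(a - 4)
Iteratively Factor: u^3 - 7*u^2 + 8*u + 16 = (u - 4)*(u^2 - 3*u - 4) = (u - 4)^2*(u + 1)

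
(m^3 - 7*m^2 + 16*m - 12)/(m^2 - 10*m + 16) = (m^2 - 5*m + 6)/(m - 8)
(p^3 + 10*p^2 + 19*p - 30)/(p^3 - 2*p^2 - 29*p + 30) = (p + 6)/(p - 6)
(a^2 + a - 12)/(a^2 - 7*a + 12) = (a + 4)/(a - 4)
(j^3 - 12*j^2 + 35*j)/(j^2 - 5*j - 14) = j*(j - 5)/(j + 2)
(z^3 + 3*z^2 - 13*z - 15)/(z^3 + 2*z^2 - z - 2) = (z^2 + 2*z - 15)/(z^2 + z - 2)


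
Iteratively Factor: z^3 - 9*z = (z + 3)*(z^2 - 3*z) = (z - 3)*(z + 3)*(z)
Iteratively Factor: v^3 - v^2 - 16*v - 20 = (v + 2)*(v^2 - 3*v - 10) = (v - 5)*(v + 2)*(v + 2)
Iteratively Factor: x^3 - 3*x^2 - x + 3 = (x + 1)*(x^2 - 4*x + 3) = (x - 3)*(x + 1)*(x - 1)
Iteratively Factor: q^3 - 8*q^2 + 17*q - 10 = (q - 5)*(q^2 - 3*q + 2) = (q - 5)*(q - 1)*(q - 2)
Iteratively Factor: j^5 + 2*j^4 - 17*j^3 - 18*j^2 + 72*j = (j - 2)*(j^4 + 4*j^3 - 9*j^2 - 36*j) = (j - 3)*(j - 2)*(j^3 + 7*j^2 + 12*j) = j*(j - 3)*(j - 2)*(j^2 + 7*j + 12) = j*(j - 3)*(j - 2)*(j + 3)*(j + 4)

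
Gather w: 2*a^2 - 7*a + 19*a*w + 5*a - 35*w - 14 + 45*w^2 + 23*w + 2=2*a^2 - 2*a + 45*w^2 + w*(19*a - 12) - 12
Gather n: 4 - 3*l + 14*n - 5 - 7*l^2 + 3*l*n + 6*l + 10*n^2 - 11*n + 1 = -7*l^2 + 3*l + 10*n^2 + n*(3*l + 3)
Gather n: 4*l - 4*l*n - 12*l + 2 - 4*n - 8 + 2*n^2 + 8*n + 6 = -8*l + 2*n^2 + n*(4 - 4*l)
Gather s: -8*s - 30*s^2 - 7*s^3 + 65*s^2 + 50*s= -7*s^3 + 35*s^2 + 42*s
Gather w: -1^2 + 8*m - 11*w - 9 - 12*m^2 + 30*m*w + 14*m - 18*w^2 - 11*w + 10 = -12*m^2 + 22*m - 18*w^2 + w*(30*m - 22)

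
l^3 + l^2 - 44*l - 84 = (l - 7)*(l + 2)*(l + 6)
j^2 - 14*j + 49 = (j - 7)^2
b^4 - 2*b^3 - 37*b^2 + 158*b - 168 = (b - 4)*(b - 3)*(b - 2)*(b + 7)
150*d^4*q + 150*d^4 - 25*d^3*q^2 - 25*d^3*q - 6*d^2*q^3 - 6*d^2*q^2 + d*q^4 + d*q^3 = (-6*d + q)*(-5*d + q)*(5*d + q)*(d*q + d)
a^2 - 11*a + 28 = (a - 7)*(a - 4)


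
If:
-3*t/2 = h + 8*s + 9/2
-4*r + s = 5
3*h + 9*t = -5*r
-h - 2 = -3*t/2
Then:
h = -303/556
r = -789/556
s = -94/139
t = 809/834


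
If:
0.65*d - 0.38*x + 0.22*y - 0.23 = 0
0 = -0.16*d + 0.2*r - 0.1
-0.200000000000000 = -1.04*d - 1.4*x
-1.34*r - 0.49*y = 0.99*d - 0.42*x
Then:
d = -4.18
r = -2.84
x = 3.25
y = 19.00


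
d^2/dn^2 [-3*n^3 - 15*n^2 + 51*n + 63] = -18*n - 30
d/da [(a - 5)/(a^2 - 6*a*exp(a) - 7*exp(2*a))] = (a^2 - 6*a*exp(a) + 2*(a - 5)*(3*a*exp(a) - a + 7*exp(2*a) + 3*exp(a)) - 7*exp(2*a))/(-a^2 + 6*a*exp(a) + 7*exp(2*a))^2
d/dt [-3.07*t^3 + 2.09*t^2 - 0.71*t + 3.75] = -9.21*t^2 + 4.18*t - 0.71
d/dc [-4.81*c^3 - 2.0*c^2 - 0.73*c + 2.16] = -14.43*c^2 - 4.0*c - 0.73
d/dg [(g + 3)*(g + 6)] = 2*g + 9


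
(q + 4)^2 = q^2 + 8*q + 16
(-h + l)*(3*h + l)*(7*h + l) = -21*h^3 + 11*h^2*l + 9*h*l^2 + l^3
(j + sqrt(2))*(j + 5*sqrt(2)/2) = j^2 + 7*sqrt(2)*j/2 + 5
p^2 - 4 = (p - 2)*(p + 2)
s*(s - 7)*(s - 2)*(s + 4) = s^4 - 5*s^3 - 22*s^2 + 56*s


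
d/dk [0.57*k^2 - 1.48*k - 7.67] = 1.14*k - 1.48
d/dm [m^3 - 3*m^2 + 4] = 3*m*(m - 2)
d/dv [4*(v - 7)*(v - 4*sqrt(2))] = 8*v - 28 - 16*sqrt(2)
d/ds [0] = 0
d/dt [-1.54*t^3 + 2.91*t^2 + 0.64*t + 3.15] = -4.62*t^2 + 5.82*t + 0.64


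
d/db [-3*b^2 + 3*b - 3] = 3 - 6*b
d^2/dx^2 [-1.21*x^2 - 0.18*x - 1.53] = -2.42000000000000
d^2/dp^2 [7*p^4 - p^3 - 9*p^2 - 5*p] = 84*p^2 - 6*p - 18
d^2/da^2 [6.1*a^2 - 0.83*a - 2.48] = 12.2000000000000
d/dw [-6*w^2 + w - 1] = 1 - 12*w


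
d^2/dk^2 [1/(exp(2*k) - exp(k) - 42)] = ((1 - 4*exp(k))*(-exp(2*k) + exp(k) + 42) - 2*(2*exp(k) - 1)^2*exp(k))*exp(k)/(-exp(2*k) + exp(k) + 42)^3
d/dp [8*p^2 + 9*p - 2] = 16*p + 9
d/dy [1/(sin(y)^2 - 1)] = -2*sin(y)/cos(y)^3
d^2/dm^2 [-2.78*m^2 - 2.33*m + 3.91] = -5.56000000000000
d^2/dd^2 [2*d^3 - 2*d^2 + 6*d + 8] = 12*d - 4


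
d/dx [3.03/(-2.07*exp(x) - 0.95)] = 6.2721*exp(x)/(2.07*exp(x) + 0.95)^2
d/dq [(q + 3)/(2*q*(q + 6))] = (-q^2 - 6*q - 18)/(2*q^2*(q^2 + 12*q + 36))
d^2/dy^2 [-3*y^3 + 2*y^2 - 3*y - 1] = 4 - 18*y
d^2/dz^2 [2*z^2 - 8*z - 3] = 4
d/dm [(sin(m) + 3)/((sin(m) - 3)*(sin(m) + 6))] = (-6*sin(m) + cos(m)^2 - 28)*cos(m)/((sin(m) - 3)^2*(sin(m) + 6)^2)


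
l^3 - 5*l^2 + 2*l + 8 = (l - 4)*(l - 2)*(l + 1)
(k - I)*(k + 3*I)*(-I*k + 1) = -I*k^3 + 3*k^2 - I*k + 3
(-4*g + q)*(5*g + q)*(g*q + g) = -20*g^3*q - 20*g^3 + g^2*q^2 + g^2*q + g*q^3 + g*q^2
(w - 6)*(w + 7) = w^2 + w - 42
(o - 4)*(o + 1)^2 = o^3 - 2*o^2 - 7*o - 4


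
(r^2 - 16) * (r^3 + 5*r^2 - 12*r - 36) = r^5 + 5*r^4 - 28*r^3 - 116*r^2 + 192*r + 576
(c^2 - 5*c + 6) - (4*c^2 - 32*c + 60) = -3*c^2 + 27*c - 54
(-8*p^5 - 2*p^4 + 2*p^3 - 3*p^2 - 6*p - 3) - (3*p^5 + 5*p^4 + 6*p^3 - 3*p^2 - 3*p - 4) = -11*p^5 - 7*p^4 - 4*p^3 - 3*p + 1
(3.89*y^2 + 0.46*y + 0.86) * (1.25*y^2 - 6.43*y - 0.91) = 4.8625*y^4 - 24.4377*y^3 - 5.4227*y^2 - 5.9484*y - 0.7826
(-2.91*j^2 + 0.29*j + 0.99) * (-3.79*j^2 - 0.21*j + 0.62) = 11.0289*j^4 - 0.488*j^3 - 5.6172*j^2 - 0.0281*j + 0.6138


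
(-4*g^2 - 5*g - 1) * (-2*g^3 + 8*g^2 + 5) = 8*g^5 - 22*g^4 - 38*g^3 - 28*g^2 - 25*g - 5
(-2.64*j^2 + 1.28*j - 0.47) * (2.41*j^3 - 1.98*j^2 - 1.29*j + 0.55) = -6.3624*j^5 + 8.312*j^4 - 0.2615*j^3 - 2.1726*j^2 + 1.3103*j - 0.2585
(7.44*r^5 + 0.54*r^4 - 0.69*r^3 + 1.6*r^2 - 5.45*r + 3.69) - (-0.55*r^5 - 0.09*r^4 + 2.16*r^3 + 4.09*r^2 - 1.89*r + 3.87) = 7.99*r^5 + 0.63*r^4 - 2.85*r^3 - 2.49*r^2 - 3.56*r - 0.18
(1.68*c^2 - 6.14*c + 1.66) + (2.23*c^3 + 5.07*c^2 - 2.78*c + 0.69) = 2.23*c^3 + 6.75*c^2 - 8.92*c + 2.35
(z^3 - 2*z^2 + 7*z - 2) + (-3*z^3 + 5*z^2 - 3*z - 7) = -2*z^3 + 3*z^2 + 4*z - 9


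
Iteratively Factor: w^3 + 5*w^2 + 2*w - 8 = (w + 4)*(w^2 + w - 2) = (w + 2)*(w + 4)*(w - 1)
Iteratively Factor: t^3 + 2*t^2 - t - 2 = (t + 1)*(t^2 + t - 2) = (t + 1)*(t + 2)*(t - 1)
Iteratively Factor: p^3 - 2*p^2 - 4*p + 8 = (p + 2)*(p^2 - 4*p + 4) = (p - 2)*(p + 2)*(p - 2)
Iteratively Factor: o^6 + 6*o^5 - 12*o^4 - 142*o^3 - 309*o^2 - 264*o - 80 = (o + 4)*(o^5 + 2*o^4 - 20*o^3 - 62*o^2 - 61*o - 20) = (o + 1)*(o + 4)*(o^4 + o^3 - 21*o^2 - 41*o - 20) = (o - 5)*(o + 1)*(o + 4)*(o^3 + 6*o^2 + 9*o + 4) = (o - 5)*(o + 1)^2*(o + 4)*(o^2 + 5*o + 4) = (o - 5)*(o + 1)^2*(o + 4)^2*(o + 1)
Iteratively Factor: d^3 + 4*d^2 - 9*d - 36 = (d + 3)*(d^2 + d - 12) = (d - 3)*(d + 3)*(d + 4)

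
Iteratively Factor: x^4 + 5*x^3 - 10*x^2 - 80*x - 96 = (x + 3)*(x^3 + 2*x^2 - 16*x - 32) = (x - 4)*(x + 3)*(x^2 + 6*x + 8) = (x - 4)*(x + 2)*(x + 3)*(x + 4)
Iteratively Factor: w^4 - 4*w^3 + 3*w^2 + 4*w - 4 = (w + 1)*(w^3 - 5*w^2 + 8*w - 4) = (w - 2)*(w + 1)*(w^2 - 3*w + 2) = (w - 2)^2*(w + 1)*(w - 1)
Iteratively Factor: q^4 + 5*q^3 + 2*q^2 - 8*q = (q + 2)*(q^3 + 3*q^2 - 4*q) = (q - 1)*(q + 2)*(q^2 + 4*q) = (q - 1)*(q + 2)*(q + 4)*(q)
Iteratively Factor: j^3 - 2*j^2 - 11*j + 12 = (j - 1)*(j^2 - j - 12) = (j - 4)*(j - 1)*(j + 3)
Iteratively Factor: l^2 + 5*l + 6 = (l + 3)*(l + 2)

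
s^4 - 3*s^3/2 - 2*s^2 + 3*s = s*(s - 3/2)*(s - sqrt(2))*(s + sqrt(2))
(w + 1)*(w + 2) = w^2 + 3*w + 2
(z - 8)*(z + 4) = z^2 - 4*z - 32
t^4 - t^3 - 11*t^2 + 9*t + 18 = (t - 3)*(t - 2)*(t + 1)*(t + 3)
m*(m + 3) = m^2 + 3*m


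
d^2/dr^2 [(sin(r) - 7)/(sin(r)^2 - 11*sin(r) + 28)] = (-4*sin(r) + cos(r)^2 + 1)/(sin(r) - 4)^3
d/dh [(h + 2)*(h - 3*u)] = 2*h - 3*u + 2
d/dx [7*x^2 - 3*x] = 14*x - 3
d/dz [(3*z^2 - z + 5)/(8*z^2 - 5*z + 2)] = (-7*z^2 - 68*z + 23)/(64*z^4 - 80*z^3 + 57*z^2 - 20*z + 4)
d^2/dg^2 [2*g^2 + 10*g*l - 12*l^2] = 4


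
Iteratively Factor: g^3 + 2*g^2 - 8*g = (g)*(g^2 + 2*g - 8) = g*(g - 2)*(g + 4)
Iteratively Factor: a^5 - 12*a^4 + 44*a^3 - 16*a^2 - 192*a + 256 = (a - 4)*(a^4 - 8*a^3 + 12*a^2 + 32*a - 64) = (a - 4)*(a - 2)*(a^3 - 6*a^2 + 32) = (a - 4)^2*(a - 2)*(a^2 - 2*a - 8) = (a - 4)^2*(a - 2)*(a + 2)*(a - 4)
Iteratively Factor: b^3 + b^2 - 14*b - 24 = (b - 4)*(b^2 + 5*b + 6) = (b - 4)*(b + 3)*(b + 2)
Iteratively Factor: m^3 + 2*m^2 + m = (m + 1)*(m^2 + m) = (m + 1)^2*(m)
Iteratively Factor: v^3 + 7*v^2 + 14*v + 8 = (v + 4)*(v^2 + 3*v + 2) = (v + 2)*(v + 4)*(v + 1)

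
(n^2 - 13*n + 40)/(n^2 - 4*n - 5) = (n - 8)/(n + 1)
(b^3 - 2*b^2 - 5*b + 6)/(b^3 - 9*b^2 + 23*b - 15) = (b + 2)/(b - 5)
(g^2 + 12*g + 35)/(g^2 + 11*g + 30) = (g + 7)/(g + 6)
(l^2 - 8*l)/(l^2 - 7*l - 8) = l/(l + 1)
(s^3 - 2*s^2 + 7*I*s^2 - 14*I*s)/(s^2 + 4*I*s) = (s^2 + s*(-2 + 7*I) - 14*I)/(s + 4*I)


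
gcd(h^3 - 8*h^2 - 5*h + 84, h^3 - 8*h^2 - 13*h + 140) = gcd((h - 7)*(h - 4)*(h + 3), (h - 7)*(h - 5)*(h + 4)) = h - 7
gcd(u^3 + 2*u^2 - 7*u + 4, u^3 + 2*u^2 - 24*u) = 1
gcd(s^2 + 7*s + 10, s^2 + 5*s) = s + 5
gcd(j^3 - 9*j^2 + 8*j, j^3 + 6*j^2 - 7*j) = j^2 - j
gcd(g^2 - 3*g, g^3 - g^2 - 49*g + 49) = 1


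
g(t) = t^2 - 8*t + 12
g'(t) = 2*t - 8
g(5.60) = -1.44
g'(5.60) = 3.20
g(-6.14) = 98.82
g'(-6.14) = -20.28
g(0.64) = 7.29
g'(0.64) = -6.72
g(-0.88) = 19.81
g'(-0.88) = -9.76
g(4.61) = -3.63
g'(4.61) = 1.22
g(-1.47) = 25.92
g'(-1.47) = -10.94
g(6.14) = 0.58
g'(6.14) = 4.28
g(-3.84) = 57.47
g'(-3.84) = -15.68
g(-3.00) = 45.00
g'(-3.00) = -14.00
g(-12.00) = 252.00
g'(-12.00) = -32.00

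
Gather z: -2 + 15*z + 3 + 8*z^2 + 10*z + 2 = 8*z^2 + 25*z + 3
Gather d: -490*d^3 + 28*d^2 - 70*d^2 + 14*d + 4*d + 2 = -490*d^3 - 42*d^2 + 18*d + 2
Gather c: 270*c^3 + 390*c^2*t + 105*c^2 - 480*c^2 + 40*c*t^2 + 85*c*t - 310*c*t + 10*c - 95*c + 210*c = 270*c^3 + c^2*(390*t - 375) + c*(40*t^2 - 225*t + 125)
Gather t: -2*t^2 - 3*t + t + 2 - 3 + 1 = -2*t^2 - 2*t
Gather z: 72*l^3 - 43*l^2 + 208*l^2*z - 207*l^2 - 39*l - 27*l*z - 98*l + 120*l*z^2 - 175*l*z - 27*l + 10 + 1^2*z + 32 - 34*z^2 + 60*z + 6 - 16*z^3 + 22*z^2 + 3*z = 72*l^3 - 250*l^2 - 164*l - 16*z^3 + z^2*(120*l - 12) + z*(208*l^2 - 202*l + 64) + 48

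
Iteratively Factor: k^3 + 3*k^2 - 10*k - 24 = (k + 2)*(k^2 + k - 12) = (k + 2)*(k + 4)*(k - 3)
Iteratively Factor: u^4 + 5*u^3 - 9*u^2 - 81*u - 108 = (u + 3)*(u^3 + 2*u^2 - 15*u - 36) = (u - 4)*(u + 3)*(u^2 + 6*u + 9) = (u - 4)*(u + 3)^2*(u + 3)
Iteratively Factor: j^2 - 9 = (j + 3)*(j - 3)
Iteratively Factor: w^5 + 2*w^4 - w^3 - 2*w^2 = (w + 1)*(w^4 + w^3 - 2*w^2) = w*(w + 1)*(w^3 + w^2 - 2*w) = w^2*(w + 1)*(w^2 + w - 2) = w^2*(w + 1)*(w + 2)*(w - 1)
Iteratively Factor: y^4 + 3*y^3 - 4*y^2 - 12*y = (y + 2)*(y^3 + y^2 - 6*y) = y*(y + 2)*(y^2 + y - 6) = y*(y + 2)*(y + 3)*(y - 2)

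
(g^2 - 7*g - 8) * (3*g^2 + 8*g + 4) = 3*g^4 - 13*g^3 - 76*g^2 - 92*g - 32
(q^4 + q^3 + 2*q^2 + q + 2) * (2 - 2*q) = -2*q^5 - 2*q^3 + 2*q^2 - 2*q + 4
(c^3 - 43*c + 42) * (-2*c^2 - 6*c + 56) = -2*c^5 - 6*c^4 + 142*c^3 + 174*c^2 - 2660*c + 2352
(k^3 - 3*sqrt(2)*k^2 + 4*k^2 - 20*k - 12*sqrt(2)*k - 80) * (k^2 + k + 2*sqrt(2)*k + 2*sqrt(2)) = k^5 - sqrt(2)*k^4 + 5*k^4 - 28*k^3 - 5*sqrt(2)*k^3 - 160*k^2 - 44*sqrt(2)*k^2 - 200*sqrt(2)*k - 128*k - 160*sqrt(2)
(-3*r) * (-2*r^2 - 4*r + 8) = 6*r^3 + 12*r^2 - 24*r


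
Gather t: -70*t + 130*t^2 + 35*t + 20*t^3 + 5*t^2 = 20*t^3 + 135*t^2 - 35*t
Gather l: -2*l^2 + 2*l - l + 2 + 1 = -2*l^2 + l + 3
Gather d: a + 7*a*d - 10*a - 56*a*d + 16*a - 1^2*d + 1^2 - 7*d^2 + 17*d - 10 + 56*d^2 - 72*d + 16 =7*a + 49*d^2 + d*(-49*a - 56) + 7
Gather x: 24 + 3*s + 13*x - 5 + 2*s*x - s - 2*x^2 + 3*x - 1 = 2*s - 2*x^2 + x*(2*s + 16) + 18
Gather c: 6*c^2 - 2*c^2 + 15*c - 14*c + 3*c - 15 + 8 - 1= 4*c^2 + 4*c - 8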